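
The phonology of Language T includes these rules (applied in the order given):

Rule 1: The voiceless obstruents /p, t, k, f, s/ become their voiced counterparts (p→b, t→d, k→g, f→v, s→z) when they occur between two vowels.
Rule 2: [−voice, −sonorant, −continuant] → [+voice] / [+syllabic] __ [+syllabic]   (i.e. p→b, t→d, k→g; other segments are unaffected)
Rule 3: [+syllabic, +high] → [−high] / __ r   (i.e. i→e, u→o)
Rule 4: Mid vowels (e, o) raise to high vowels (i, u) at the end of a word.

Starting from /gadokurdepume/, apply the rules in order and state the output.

Rule 1 (intervocalic voicing): /k/ is a voiceless obstruent between vowels /o/ and /u/, so it voices to [g]. /p/ is a voiceless obstruent between vowels /e/ and /u/, so it voices to [b]. /gadokurdepume/ → gadogurdebume.
Rule 2 (intervocalic voicing): no segment meets the environment; /gadogurdebume/ is unchanged.
Rule 3 (pre-rhotic lowering): /u/ is a high vowel immediately before /r/, so it lowers to [o]. /gadogurdebume/ → gadogordebume.
Rule 4 (final vowel raising): /e/ is a mid vowel in word-final position, so it raises to [i]. /gadogordebume/ → gadogordebumi.

gadogordebumi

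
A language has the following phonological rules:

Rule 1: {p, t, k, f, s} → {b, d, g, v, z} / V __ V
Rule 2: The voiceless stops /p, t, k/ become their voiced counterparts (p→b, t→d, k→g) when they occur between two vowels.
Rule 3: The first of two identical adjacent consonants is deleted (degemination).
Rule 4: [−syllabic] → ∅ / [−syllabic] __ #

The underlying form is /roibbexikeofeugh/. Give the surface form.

roibexigeoveug

Rule 1 (intervocalic voicing): /k/ is a voiceless obstruent between vowels /i/ and /e/, so it voices to [g]. /f/ is a voiceless obstruent between vowels /o/ and /e/, so it voices to [v]. /roibbexikeofeugh/ → roibbexigeoveugh.
Rule 2 (intervocalic voicing): no segment meets the environment; /roibbexigeoveugh/ is unchanged.
Rule 3 (degemination): /bb/ is a geminate; the first /b/ deletes. /roibbexigeoveugh/ → roibexigeoveugh.
Rule 4 (final cluster simplification): /h/ is the second consonant of a word-final cluster /gh/, so it deletes. /roibexigeoveugh/ → roibexigeoveug.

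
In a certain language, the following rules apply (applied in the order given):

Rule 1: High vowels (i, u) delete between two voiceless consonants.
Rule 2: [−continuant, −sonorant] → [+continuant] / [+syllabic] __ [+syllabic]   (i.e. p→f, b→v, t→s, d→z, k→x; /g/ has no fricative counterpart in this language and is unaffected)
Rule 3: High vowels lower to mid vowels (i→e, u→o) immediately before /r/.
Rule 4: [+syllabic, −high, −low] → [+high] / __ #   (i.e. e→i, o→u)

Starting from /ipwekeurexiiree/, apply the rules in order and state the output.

Rule 1 (high vowel syncope): no segment meets the environment; /ipwekeurexiiree/ is unchanged.
Rule 2 (intervocalic spirantization): /k/ is a stop between vowels /e/ and /e/, so it spirantizes to the fricative [x]. /ipwekeurexiiree/ → ipwexeurexiiree.
Rule 3 (pre-rhotic lowering): /u/ is a high vowel immediately before /r/, so it lowers to [o]. /i/ is a high vowel immediately before /r/, so it lowers to [e]. /ipwexeurexiiree/ → ipwexeorexieree.
Rule 4 (final vowel raising): /e/ is a mid vowel in word-final position, so it raises to [i]. /ipwexeorexieree/ → ipwexeorexierei.

ipwexeorexierei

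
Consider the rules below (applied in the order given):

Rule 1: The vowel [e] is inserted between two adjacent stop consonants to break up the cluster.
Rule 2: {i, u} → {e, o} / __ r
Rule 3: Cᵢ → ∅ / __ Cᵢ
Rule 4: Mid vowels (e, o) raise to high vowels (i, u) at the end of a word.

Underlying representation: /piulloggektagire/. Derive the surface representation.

piulogegeketageri

Rule 1 (stop-cluster e-epenthesis): /g/ and /g/ form a stop–stop cluster, so [e] is inserted between them. /k/ and /t/ form a stop–stop cluster, so [e] is inserted between them. /piulloggektagire/ → piullogegeketagire.
Rule 2 (pre-rhotic lowering): /i/ is a high vowel immediately before /r/, so it lowers to [e]. /piullogegeketagire/ → piullogegeketagere.
Rule 3 (degemination): /ll/ is a geminate; the first /l/ deletes. /piullogegeketagere/ → piulogegeketagere.
Rule 4 (final vowel raising): /e/ is a mid vowel in word-final position, so it raises to [i]. /piulogegeketagere/ → piulogegeketageri.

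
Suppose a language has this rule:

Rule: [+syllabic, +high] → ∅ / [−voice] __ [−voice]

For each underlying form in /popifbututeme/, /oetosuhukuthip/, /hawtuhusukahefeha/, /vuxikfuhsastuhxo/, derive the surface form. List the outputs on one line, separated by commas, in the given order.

popfbutteme, oetoshkthp, hawthskahefeha, vuxkfhsasthxo

/popifbututeme/: /i/ is a high vowel flanked by voiceless consonants /p/ and /f/, so it deletes. /u/ is a high vowel flanked by voiceless consonants /t/ and /t/, so it deletes. → [popfbutteme].
/oetosuhukuthip/: /u/ is a high vowel flanked by voiceless consonants /s/ and /h/, so it deletes. /u/ is a high vowel flanked by voiceless consonants /h/ and /k/, so it deletes. /u/ is a high vowel flanked by voiceless consonants /k/ and /t/, so it deletes. /i/ is a high vowel flanked by voiceless consonants /h/ and /p/, so it deletes. → [oetoshkthp].
/hawtuhusukahefeha/: /u/ is a high vowel flanked by voiceless consonants /t/ and /h/, so it deletes. /u/ is a high vowel flanked by voiceless consonants /h/ and /s/, so it deletes. /u/ is a high vowel flanked by voiceless consonants /s/ and /k/, so it deletes. → [hawthskahefeha].
/vuxikfuhsastuhxo/: /i/ is a high vowel flanked by voiceless consonants /x/ and /k/, so it deletes. /u/ is a high vowel flanked by voiceless consonants /f/ and /h/, so it deletes. /u/ is a high vowel flanked by voiceless consonants /t/ and /h/, so it deletes. → [vuxkfhsasthxo].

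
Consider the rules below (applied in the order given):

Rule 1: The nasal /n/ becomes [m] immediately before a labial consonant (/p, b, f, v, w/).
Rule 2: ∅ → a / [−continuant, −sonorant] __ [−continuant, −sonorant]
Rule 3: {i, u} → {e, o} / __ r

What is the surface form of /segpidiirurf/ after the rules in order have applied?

segapidierorf

Rule 1 (nasal place assimilation): no segment meets the environment; /segpidiirurf/ is unchanged.
Rule 2 (stop-cluster a-epenthesis): /g/ and /p/ form a stop–stop cluster, so [a] is inserted between them. /segpidiirurf/ → segapidiirurf.
Rule 3 (pre-rhotic lowering): /i/ is a high vowel immediately before /r/, so it lowers to [e]. /u/ is a high vowel immediately before /r/, so it lowers to [o]. /segapidiirurf/ → segapidierorf.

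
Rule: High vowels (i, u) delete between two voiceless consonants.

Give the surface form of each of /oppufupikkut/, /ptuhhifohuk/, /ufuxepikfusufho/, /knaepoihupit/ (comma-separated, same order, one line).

oppfpkkt, pthhfohk, ufxepkfsfho, knaepoihpt

/oppufupikkut/: /u/ is a high vowel flanked by voiceless consonants /p/ and /f/, so it deletes. /u/ is a high vowel flanked by voiceless consonants /f/ and /p/, so it deletes. /i/ is a high vowel flanked by voiceless consonants /p/ and /k/, so it deletes. /u/ is a high vowel flanked by voiceless consonants /k/ and /t/, so it deletes. → [oppfpkkt].
/ptuhhifohuk/: /u/ is a high vowel flanked by voiceless consonants /t/ and /h/, so it deletes. /i/ is a high vowel flanked by voiceless consonants /h/ and /f/, so it deletes. /u/ is a high vowel flanked by voiceless consonants /h/ and /k/, so it deletes. → [pthhfohk].
/ufuxepikfusufho/: /u/ is a high vowel flanked by voiceless consonants /f/ and /x/, so it deletes. /i/ is a high vowel flanked by voiceless consonants /p/ and /k/, so it deletes. /u/ is a high vowel flanked by voiceless consonants /f/ and /s/, so it deletes. /u/ is a high vowel flanked by voiceless consonants /s/ and /f/, so it deletes. → [ufxepkfsfho].
/knaepoihupit/: /u/ is a high vowel flanked by voiceless consonants /h/ and /p/, so it deletes. /i/ is a high vowel flanked by voiceless consonants /p/ and /t/, so it deletes. → [knaepoihpt].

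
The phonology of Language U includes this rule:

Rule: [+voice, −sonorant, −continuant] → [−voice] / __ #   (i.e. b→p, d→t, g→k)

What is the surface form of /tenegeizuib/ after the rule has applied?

tenegeizuip

/b/ is a voiced stop in word-final position, so it devoices to [p].
The other instance of /g/ does not occur in the required environment and remains unchanged.
Surface form: [tenegeizuip].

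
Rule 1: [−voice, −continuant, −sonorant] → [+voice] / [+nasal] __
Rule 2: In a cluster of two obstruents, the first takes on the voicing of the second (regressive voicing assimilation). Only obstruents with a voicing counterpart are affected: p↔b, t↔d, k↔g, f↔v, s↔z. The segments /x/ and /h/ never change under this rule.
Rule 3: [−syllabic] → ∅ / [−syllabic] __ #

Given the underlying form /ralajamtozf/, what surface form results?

ralajamdos

Rule 1 (post-nasal voicing): /t/ is a voiceless stop immediately after the nasal /m/, so it voices to [d]. /ralajamtozf/ → ralajamdozf.
Rule 2 (regressive voicing assimilation): /z/ precedes the voiceless obstruent /f/, so it devoices to [s] by assimilation. /ralajamdozf/ → ralajamdosf.
Rule 3 (final cluster simplification): /f/ is the second consonant of a word-final cluster /sf/, so it deletes. /ralajamdosf/ → ralajamdos.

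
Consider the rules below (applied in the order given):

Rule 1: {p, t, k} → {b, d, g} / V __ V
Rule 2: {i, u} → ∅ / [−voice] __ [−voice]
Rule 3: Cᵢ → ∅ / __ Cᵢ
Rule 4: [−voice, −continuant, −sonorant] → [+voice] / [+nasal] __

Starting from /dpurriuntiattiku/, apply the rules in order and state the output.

Rule 1 (intervocalic voicing): /k/ is a voiceless stop between vowels /i/ and /u/, so it voices to [g]. /dpurriuntiattiku/ → dpurriuntiattigu.
Rule 2 (high vowel syncope): no segment meets the environment; /dpurriuntiattigu/ is unchanged.
Rule 3 (degemination): /rr/ is a geminate; the first /r/ deletes. /tt/ is a geminate; the first /t/ deletes. /dpurriuntiattigu/ → dpuriuntiatigu.
Rule 4 (post-nasal voicing): /t/ is a voiceless stop immediately after the nasal /n/, so it voices to [d]. /dpuriuntiatigu/ → dpuriundiatigu.

dpuriundiatigu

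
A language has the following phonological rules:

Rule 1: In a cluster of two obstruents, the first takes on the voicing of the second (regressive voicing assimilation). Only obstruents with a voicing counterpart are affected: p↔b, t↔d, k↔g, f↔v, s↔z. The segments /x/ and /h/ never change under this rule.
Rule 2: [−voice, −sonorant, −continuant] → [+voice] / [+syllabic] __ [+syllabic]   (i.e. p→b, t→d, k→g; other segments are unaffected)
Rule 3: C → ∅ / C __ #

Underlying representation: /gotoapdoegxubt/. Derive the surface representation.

godoabdoekxup

Rule 1 (regressive voicing assimilation): /p/ precedes the voiced obstruent /d/, so it voices to [b] by assimilation. /g/ precedes the voiceless obstruent /x/, so it devoices to [k] by assimilation. /b/ precedes the voiceless obstruent /t/, so it devoices to [p] by assimilation. /gotoapdoegxubt/ → gotoabdoekxupt.
Rule 2 (intervocalic voicing): /t/ is a voiceless stop between vowels /o/ and /o/, so it voices to [d]. /gotoabdoekxupt/ → godoabdoekxupt.
Rule 3 (final cluster simplification): /t/ is the second consonant of a word-final cluster /pt/, so it deletes. /godoabdoekxupt/ → godoabdoekxup.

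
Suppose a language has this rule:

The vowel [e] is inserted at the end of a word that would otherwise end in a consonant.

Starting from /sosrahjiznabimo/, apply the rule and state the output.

sosrahjiznabimo

No segment of /sosrahjiznabimo/ meets the structural description of the rule, so the form surfaces unchanged.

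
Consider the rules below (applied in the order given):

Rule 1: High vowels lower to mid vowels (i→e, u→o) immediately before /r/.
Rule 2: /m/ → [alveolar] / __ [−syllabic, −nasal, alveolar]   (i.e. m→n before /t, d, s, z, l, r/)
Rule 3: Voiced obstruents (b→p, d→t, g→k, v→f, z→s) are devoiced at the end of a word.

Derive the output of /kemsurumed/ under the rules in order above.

Rule 1 (pre-rhotic lowering): /u/ is a high vowel immediately before /r/, so it lowers to [o]. /kemsurumed/ → kemsorumed.
Rule 2 (nasal place assimilation): /m/ precedes the alveolar consonant /s/, so it assimilates in place to [n]. /kemsorumed/ → kensorumed.
Rule 3 (final devoicing): /d/ is a voiced obstruent in word-final position, so it devoices to [t]. /kensorumed/ → kensorumet.

kensorumet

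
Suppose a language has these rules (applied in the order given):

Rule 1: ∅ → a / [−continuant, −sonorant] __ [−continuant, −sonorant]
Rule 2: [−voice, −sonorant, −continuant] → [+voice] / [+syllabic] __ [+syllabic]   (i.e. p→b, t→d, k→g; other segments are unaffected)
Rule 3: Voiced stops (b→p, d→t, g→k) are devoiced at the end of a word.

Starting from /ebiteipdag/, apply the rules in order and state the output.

ebideibadak

Rule 1 (stop-cluster a-epenthesis): /p/ and /d/ form a stop–stop cluster, so [a] is inserted between them. /ebiteipdag/ → ebiteipadag.
Rule 2 (intervocalic voicing): /t/ is a voiceless stop between vowels /i/ and /e/, so it voices to [d]. /p/ is a voiceless stop between vowels /i/ and /a/, so it voices to [b]. /ebiteipadag/ → ebideibadag.
Rule 3 (final devoicing): /g/ is a voiced stop in word-final position, so it devoices to [k]. /ebideibadag/ → ebideibadak.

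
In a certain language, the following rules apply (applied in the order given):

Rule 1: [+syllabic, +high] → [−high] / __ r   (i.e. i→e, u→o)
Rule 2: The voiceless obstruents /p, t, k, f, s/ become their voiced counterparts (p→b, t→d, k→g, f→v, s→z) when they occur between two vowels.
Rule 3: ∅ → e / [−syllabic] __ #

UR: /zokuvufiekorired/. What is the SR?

Rule 1 (pre-rhotic lowering): /i/ is a high vowel immediately before /r/, so it lowers to [e]. /zokuvufiekorired/ → zokuvufiekorered.
Rule 2 (intervocalic voicing): /k/ is a voiceless obstruent between vowels /o/ and /u/, so it voices to [g]. /f/ is a voiceless obstruent between vowels /u/ and /i/, so it voices to [v]. /k/ is a voiceless obstruent between vowels /e/ and /o/, so it voices to [g]. /zokuvufiekorered/ → zoguvuviegorered.
Rule 3 (final e-epenthesis): the form ends in the consonant /d/, so [e] is inserted word-finally. /zoguvuviegorered/ → zoguvuviegorerede.

zoguvuviegorerede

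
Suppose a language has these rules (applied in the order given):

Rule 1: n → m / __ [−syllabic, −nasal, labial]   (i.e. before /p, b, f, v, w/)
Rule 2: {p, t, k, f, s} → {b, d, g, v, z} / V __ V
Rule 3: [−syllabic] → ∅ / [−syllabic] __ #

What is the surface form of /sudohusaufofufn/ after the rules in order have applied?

Rule 1 (nasal place assimilation): no segment meets the environment; /sudohusaufofufn/ is unchanged.
Rule 2 (intervocalic voicing): /s/ is a voiceless obstruent between vowels /u/ and /a/, so it voices to [z]. /f/ is a voiceless obstruent between vowels /u/ and /o/, so it voices to [v]. /f/ is a voiceless obstruent between vowels /o/ and /u/, so it voices to [v]. /sudohusaufofufn/ → sudohuzauvovufn.
Rule 3 (final cluster simplification): /n/ is the second consonant of a word-final cluster /fn/, so it deletes. /sudohuzauvovufn/ → sudohuzauvovuf.

sudohuzauvovuf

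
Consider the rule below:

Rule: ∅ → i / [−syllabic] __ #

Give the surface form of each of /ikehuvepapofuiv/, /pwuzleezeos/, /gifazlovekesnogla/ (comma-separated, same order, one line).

/ikehuvepapofuiv/: the form ends in the consonant /v/, so [i] is inserted word-finally. → [ikehuvepapofuivi].
/pwuzleezeos/: the form ends in the consonant /s/, so [i] is inserted word-finally. → [pwuzleezeosi].
/gifazlovekesnogla/: the rule's environment is not met; surfaces unchanged as [gifazlovekesnogla].

ikehuvepapofuivi, pwuzleezeosi, gifazlovekesnogla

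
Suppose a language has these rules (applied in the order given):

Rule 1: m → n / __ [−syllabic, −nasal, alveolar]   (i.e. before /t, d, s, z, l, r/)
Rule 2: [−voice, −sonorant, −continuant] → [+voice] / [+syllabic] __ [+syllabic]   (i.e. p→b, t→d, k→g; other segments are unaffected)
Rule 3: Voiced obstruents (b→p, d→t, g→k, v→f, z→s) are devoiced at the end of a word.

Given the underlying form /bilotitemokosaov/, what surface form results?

Rule 1 (nasal place assimilation): no segment meets the environment; /bilotitemokosaov/ is unchanged.
Rule 2 (intervocalic voicing): /t/ is a voiceless stop between vowels /o/ and /i/, so it voices to [d]. /t/ is a voiceless stop between vowels /i/ and /e/, so it voices to [d]. /k/ is a voiceless stop between vowels /o/ and /o/, so it voices to [g]. /bilotitemokosaov/ → bilodidemogosaov.
Rule 3 (final devoicing): /v/ is a voiced obstruent in word-final position, so it devoices to [f]. /bilodidemogosaov/ → bilodidemogosaof.

bilodidemogosaof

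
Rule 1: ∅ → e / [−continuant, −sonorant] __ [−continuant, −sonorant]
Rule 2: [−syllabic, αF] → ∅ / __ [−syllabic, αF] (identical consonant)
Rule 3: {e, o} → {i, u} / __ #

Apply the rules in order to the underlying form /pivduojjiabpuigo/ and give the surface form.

pivduojiabepuigu

Rule 1 (stop-cluster e-epenthesis): /b/ and /p/ form a stop–stop cluster, so [e] is inserted between them. /pivduojjiabpuigo/ → pivduojjiabepuigo.
Rule 2 (degemination): /jj/ is a geminate; the first /j/ deletes. /pivduojjiabepuigo/ → pivduojiabepuigo.
Rule 3 (final vowel raising): /o/ is a mid vowel in word-final position, so it raises to [u]. /pivduojiabepuigo/ → pivduojiabepuigu.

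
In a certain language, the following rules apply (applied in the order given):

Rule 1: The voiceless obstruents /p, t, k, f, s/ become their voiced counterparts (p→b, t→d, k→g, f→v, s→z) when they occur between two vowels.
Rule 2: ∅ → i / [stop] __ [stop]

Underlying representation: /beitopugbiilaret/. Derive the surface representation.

Rule 1 (intervocalic voicing): /t/ is a voiceless obstruent between vowels /i/ and /o/, so it voices to [d]. /p/ is a voiceless obstruent between vowels /o/ and /u/, so it voices to [b]. /beitopugbiilaret/ → beidobugbiilaret.
Rule 2 (stop-cluster i-epenthesis): /g/ and /b/ form a stop–stop cluster, so [i] is inserted between them. /beidobugbiilaret/ → beidobugibiilaret.

beidobugibiilaret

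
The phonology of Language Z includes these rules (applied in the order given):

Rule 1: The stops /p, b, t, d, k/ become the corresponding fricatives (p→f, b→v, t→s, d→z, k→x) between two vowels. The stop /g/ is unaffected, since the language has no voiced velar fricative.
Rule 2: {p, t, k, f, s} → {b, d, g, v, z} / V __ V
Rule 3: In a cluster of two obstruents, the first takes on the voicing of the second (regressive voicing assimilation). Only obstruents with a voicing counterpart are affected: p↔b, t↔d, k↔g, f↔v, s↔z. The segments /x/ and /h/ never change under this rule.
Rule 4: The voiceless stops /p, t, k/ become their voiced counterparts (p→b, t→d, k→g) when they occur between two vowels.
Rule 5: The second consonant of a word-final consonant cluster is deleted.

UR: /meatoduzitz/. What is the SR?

meazozuzid

Rule 1 (intervocalic spirantization): /t/ is a stop between vowels /a/ and /o/, so it spirantizes to the fricative [s]. /d/ is a stop between vowels /o/ and /u/, so it spirantizes to the fricative [z]. /meatoduzitz/ → measozuzitz.
Rule 2 (intervocalic voicing): /s/ is a voiceless obstruent between vowels /a/ and /o/, so it voices to [z]. /measozuzitz/ → meazozuzitz.
Rule 3 (regressive voicing assimilation): /t/ precedes the voiced obstruent /z/, so it voices to [d] by assimilation. /meazozuzitz/ → meazozuzidz.
Rule 4 (intervocalic voicing): no segment meets the environment; /meazozuzidz/ is unchanged.
Rule 5 (final cluster simplification): /z/ is the second consonant of a word-final cluster /dz/, so it deletes. /meazozuzidz/ → meazozuzid.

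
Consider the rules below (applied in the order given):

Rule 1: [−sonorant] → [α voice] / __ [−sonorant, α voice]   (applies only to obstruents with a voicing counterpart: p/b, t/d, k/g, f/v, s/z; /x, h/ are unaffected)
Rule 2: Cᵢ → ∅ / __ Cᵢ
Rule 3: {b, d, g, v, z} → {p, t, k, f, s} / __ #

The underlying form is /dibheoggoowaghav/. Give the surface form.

Rule 1 (regressive voicing assimilation): /b/ precedes the voiceless obstruent /h/, so it devoices to [p] by assimilation. /g/ precedes the voiceless obstruent /h/, so it devoices to [k] by assimilation. /dibheoggoowaghav/ → dipheoggoowakhav.
Rule 2 (degemination): /gg/ is a geminate; the first /g/ deletes. /dipheoggoowakhav/ → dipheogoowakhav.
Rule 3 (final devoicing): /v/ is a voiced obstruent in word-final position, so it devoices to [f]. /dipheogoowakhav/ → dipheogoowakhaf.

dipheogoowakhaf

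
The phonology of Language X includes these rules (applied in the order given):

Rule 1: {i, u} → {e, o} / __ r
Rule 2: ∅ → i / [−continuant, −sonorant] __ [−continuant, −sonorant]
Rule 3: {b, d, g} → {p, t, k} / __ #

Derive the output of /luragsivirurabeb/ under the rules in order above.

loragsiverorabep

Rule 1 (pre-rhotic lowering): /u/ is a high vowel immediately before /r/, so it lowers to [o]. /i/ is a high vowel immediately before /r/, so it lowers to [e]. /u/ is a high vowel immediately before /r/, so it lowers to [o]. /luragsivirurabeb/ → loragsiverorabeb.
Rule 2 (stop-cluster i-epenthesis): no segment meets the environment; /loragsiverorabeb/ is unchanged.
Rule 3 (final devoicing): /b/ is a voiced stop in word-final position, so it devoices to [p]. /loragsiverorabeb/ → loragsiverorabep.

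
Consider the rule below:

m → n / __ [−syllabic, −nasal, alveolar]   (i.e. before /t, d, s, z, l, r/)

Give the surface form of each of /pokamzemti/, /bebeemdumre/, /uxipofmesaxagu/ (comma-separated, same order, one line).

pokanzenti, bebeendunre, uxipofmesaxagu

/pokamzemti/: /m/ precedes the alveolar consonant /z/, so it assimilates in place to [n]. /m/ precedes the alveolar consonant /t/, so it assimilates in place to [n]. → [pokanzenti].
/bebeemdumre/: /m/ precedes the alveolar consonant /d/, so it assimilates in place to [n]. /m/ precedes the alveolar consonant /r/, so it assimilates in place to [n]. → [bebeendunre].
/uxipofmesaxagu/: the rule's environment is not met; surfaces unchanged as [uxipofmesaxagu].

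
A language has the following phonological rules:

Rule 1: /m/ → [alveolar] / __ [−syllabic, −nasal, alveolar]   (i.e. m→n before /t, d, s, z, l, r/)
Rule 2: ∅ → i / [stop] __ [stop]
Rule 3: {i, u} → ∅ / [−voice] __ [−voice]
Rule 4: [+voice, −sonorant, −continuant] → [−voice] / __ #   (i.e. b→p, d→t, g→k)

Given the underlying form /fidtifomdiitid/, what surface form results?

Rule 1 (nasal place assimilation): /m/ precedes the alveolar consonant /d/, so it assimilates in place to [n]. /fidtifomdiitid/ → fidtifondiitid.
Rule 2 (stop-cluster i-epenthesis): /d/ and /t/ form a stop–stop cluster, so [i] is inserted between them. /fidtifondiitid/ → fiditifondiitid.
Rule 3 (high vowel syncope): /i/ is a high vowel flanked by voiceless consonants /t/ and /f/, so it deletes. /fiditifondiitid/ → fiditfondiitid.
Rule 4 (final devoicing): /d/ is a voiced stop in word-final position, so it devoices to [t]. /fiditfondiitid/ → fiditfondiitit.

fiditfondiitit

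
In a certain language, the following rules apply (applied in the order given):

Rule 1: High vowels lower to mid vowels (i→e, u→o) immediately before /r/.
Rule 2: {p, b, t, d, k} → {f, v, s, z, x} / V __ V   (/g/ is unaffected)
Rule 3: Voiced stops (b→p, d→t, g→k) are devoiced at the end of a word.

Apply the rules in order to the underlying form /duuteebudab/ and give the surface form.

Rule 1 (pre-rhotic lowering): no segment meets the environment; /duuteebudab/ is unchanged.
Rule 2 (intervocalic spirantization): /t/ is a stop between vowels /u/ and /e/, so it spirantizes to the fricative [s]. /b/ is a stop between vowels /e/ and /u/, so it spirantizes to the fricative [v]. /d/ is a stop between vowels /u/ and /a/, so it spirantizes to the fricative [z]. /duuteebudab/ → duuseevuzab.
Rule 3 (final devoicing): /b/ is a voiced stop in word-final position, so it devoices to [p]. /duuseevuzab/ → duuseevuzap.

duuseevuzap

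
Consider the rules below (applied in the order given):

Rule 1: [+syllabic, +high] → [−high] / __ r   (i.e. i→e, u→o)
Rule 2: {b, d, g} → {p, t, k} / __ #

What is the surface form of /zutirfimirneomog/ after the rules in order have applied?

zuterfimerneomok

Rule 1 (pre-rhotic lowering): /i/ is a high vowel immediately before /r/, so it lowers to [e]. /i/ is a high vowel immediately before /r/, so it lowers to [e]. /zutirfimirneomog/ → zuterfimerneomog.
Rule 2 (final devoicing): /g/ is a voiced stop in word-final position, so it devoices to [k]. /zuterfimerneomog/ → zuterfimerneomok.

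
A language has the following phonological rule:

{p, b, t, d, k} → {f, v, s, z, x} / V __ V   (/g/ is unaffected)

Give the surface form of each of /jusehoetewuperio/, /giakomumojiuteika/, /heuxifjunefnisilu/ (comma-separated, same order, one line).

jusehoesewuferio, giaxomumojiuseixa, heuxifjunefnisilu

/jusehoetewuperio/: /t/ is a stop between vowels /e/ and /e/, so it spirantizes to the fricative [s]. /p/ is a stop between vowels /u/ and /e/, so it spirantizes to the fricative [f]. → [jusehoesewuferio].
/giakomumojiuteika/: /k/ is a stop between vowels /a/ and /o/, so it spirantizes to the fricative [x]. /t/ is a stop between vowels /u/ and /e/, so it spirantizes to the fricative [s]. /k/ is a stop between vowels /i/ and /a/, so it spirantizes to the fricative [x]. → [giaxomumojiuseixa].
/heuxifjunefnisilu/: the rule's environment is not met; surfaces unchanged as [heuxifjunefnisilu].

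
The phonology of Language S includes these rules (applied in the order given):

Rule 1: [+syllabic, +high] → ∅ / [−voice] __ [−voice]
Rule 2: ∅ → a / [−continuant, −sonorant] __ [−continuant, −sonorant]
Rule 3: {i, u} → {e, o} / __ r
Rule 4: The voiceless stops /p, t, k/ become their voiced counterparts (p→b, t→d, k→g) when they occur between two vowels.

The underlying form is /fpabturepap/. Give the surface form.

Rule 1 (high vowel syncope): no segment meets the environment; /fpabturepap/ is unchanged.
Rule 2 (stop-cluster a-epenthesis): /b/ and /t/ form a stop–stop cluster, so [a] is inserted between them. /fpabturepap/ → fpabaturepap.
Rule 3 (pre-rhotic lowering): /u/ is a high vowel immediately before /r/, so it lowers to [o]. /fpabaturepap/ → fpabatorepap.
Rule 4 (intervocalic voicing): /t/ is a voiceless stop between vowels /a/ and /o/, so it voices to [d]. /p/ is a voiceless stop between vowels /e/ and /a/, so it voices to [b]. /fpabatorepap/ → fpabadorebap.

fpabadorebap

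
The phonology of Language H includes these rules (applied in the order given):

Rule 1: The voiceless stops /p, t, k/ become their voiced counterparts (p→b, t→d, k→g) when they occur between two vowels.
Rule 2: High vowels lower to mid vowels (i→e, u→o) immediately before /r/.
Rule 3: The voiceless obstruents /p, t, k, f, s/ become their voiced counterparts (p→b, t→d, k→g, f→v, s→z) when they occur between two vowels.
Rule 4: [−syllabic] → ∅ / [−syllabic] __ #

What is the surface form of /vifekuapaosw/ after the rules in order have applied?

Rule 1 (intervocalic voicing): /k/ is a voiceless stop between vowels /e/ and /u/, so it voices to [g]. /p/ is a voiceless stop between vowels /a/ and /a/, so it voices to [b]. /vifekuapaosw/ → vifeguabaosw.
Rule 2 (pre-rhotic lowering): no segment meets the environment; /vifeguabaosw/ is unchanged.
Rule 3 (intervocalic voicing): /f/ is a voiceless obstruent between vowels /i/ and /e/, so it voices to [v]. /vifeguabaosw/ → viveguabaosw.
Rule 4 (final cluster simplification): /w/ is the second consonant of a word-final cluster /sw/, so it deletes. /viveguabaosw/ → viveguabaos.

viveguabaos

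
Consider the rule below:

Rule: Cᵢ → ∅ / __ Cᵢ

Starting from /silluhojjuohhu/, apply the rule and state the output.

/ll/ is a geminate; the first /l/ deletes.
/jj/ is a geminate; the first /j/ deletes.
/hh/ is a geminate; the first /h/ deletes.
Surface form: [siluhojuohu].

siluhojuohu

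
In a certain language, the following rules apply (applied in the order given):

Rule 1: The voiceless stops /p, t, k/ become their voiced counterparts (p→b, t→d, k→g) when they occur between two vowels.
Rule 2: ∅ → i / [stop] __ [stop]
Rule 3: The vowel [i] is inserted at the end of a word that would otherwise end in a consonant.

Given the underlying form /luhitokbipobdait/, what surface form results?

luhidokibibobidaiti

Rule 1 (intervocalic voicing): /t/ is a voiceless stop between vowels /i/ and /o/, so it voices to [d]. /p/ is a voiceless stop between vowels /i/ and /o/, so it voices to [b]. /luhitokbipobdait/ → luhidokbibobdait.
Rule 2 (stop-cluster i-epenthesis): /k/ and /b/ form a stop–stop cluster, so [i] is inserted between them. /b/ and /d/ form a stop–stop cluster, so [i] is inserted between them. /luhidokbibobdait/ → luhidokibibobidait.
Rule 3 (final i-epenthesis): the form ends in the consonant /t/, so [i] is inserted word-finally. /luhidokibibobidait/ → luhidokibibobidaiti.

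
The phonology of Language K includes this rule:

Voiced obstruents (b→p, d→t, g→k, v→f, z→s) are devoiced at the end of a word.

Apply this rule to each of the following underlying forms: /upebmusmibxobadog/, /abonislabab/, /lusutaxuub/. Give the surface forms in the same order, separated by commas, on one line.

upebmusmibxobadok, abonislabap, lusutaxuup

/upebmusmibxobadog/: /g/ is a voiced obstruent in word-final position, so it devoices to [k]. → [upebmusmibxobadok].
/abonislabab/: /b/ is a voiced obstruent in word-final position, so it devoices to [p]. → [abonislabap].
/lusutaxuub/: /b/ is a voiced obstruent in word-final position, so it devoices to [p]. → [lusutaxuup].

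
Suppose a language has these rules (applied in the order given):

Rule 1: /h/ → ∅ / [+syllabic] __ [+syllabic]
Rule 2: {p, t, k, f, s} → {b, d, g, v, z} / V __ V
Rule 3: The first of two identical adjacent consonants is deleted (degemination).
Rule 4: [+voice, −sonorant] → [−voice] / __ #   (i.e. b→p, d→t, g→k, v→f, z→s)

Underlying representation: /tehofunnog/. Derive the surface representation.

Rule 1 (intervocalic h-deletion): /h/ occurs between vowels /e/ and /o/, so it deletes. /tehofunnog/ → teofunnog.
Rule 2 (intervocalic voicing): /f/ is a voiceless obstruent between vowels /o/ and /u/, so it voices to [v]. /teofunnog/ → teovunnog.
Rule 3 (degemination): /nn/ is a geminate; the first /n/ deletes. /teovunnog/ → teovunog.
Rule 4 (final devoicing): /g/ is a voiced obstruent in word-final position, so it devoices to [k]. /teovunog/ → teovunok.

teovunok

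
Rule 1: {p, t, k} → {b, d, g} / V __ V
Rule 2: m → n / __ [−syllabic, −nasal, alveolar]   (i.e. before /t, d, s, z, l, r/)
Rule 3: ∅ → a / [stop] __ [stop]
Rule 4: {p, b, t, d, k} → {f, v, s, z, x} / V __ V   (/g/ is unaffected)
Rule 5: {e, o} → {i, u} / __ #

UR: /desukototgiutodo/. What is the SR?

Rule 1 (intervocalic voicing): /k/ is a voiceless stop between vowels /u/ and /o/, so it voices to [g]. /t/ is a voiceless stop between vowels /o/ and /o/, so it voices to [d]. /t/ is a voiceless stop between vowels /u/ and /o/, so it voices to [d]. /desukototgiutodo/ → desugodotgiudodo.
Rule 2 (nasal place assimilation): no segment meets the environment; /desugodotgiudodo/ is unchanged.
Rule 3 (stop-cluster a-epenthesis): /t/ and /g/ form a stop–stop cluster, so [a] is inserted between them. /desugodotgiudodo/ → desugodotagiudodo.
Rule 4 (intervocalic spirantization): /d/ is a stop between vowels /o/ and /o/, so it spirantizes to the fricative [z]. /t/ is a stop between vowels /o/ and /a/, so it spirantizes to the fricative [s]. /d/ is a stop between vowels /u/ and /o/, so it spirantizes to the fricative [z]. /d/ is a stop between vowels /o/ and /o/, so it spirantizes to the fricative [z]. /desugodotagiudodo/ → desugozosagiuzozo.
Rule 5 (final vowel raising): /o/ is a mid vowel in word-final position, so it raises to [u]. /desugozosagiuzozo/ → desugozosagiuzozu.

desugozosagiuzozu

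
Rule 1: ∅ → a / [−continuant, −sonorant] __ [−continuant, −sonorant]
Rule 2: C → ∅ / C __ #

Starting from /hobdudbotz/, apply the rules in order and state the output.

hobadudabot

Rule 1 (stop-cluster a-epenthesis): /b/ and /d/ form a stop–stop cluster, so [a] is inserted between them. /d/ and /b/ form a stop–stop cluster, so [a] is inserted between them. /hobdudbotz/ → hobadudabotz.
Rule 2 (final cluster simplification): /z/ is the second consonant of a word-final cluster /tz/, so it deletes. /hobadudabotz/ → hobadudabot.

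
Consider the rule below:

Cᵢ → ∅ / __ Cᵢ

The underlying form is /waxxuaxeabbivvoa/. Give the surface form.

waxuaxeabivoa

/xx/ is a geminate; the first /x/ deletes.
/bb/ is a geminate; the first /b/ deletes.
/vv/ is a geminate; the first /v/ deletes.
The other instances of /w/, /x/, /b/, /v/ do not occur in the required environment and remain unchanged.
Surface form: [waxuaxeabivoa].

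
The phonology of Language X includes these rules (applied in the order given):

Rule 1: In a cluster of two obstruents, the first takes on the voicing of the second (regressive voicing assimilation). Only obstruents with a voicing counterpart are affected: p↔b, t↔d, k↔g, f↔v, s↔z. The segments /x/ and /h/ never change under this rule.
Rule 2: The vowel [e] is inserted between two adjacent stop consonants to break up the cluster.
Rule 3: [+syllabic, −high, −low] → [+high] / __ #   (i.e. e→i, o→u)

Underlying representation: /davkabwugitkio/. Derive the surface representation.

Rule 1 (regressive voicing assimilation): /v/ precedes the voiceless obstruent /k/, so it devoices to [f] by assimilation. /davkabwugitkio/ → dafkabwugitkio.
Rule 2 (stop-cluster e-epenthesis): /t/ and /k/ form a stop–stop cluster, so [e] is inserted between them. /dafkabwugitkio/ → dafkabwugitekio.
Rule 3 (final vowel raising): /o/ is a mid vowel in word-final position, so it raises to [u]. /dafkabwugitekio/ → dafkabwugitekiu.

dafkabwugitekiu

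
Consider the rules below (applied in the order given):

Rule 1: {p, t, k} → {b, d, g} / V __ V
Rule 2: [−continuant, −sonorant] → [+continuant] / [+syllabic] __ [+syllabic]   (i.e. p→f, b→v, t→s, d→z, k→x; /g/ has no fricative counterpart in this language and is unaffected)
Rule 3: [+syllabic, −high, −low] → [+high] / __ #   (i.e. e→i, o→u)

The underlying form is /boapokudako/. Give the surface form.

Rule 1 (intervocalic voicing): /p/ is a voiceless stop between vowels /a/ and /o/, so it voices to [b]. /k/ is a voiceless stop between vowels /o/ and /u/, so it voices to [g]. /k/ is a voiceless stop between vowels /a/ and /o/, so it voices to [g]. /boapokudako/ → boabogudago.
Rule 2 (intervocalic spirantization): /b/ is a stop between vowels /a/ and /o/, so it spirantizes to the fricative [v]. /d/ is a stop between vowels /u/ and /a/, so it spirantizes to the fricative [z]. /boabogudago/ → boavoguzago.
Rule 3 (final vowel raising): /o/ is a mid vowel in word-final position, so it raises to [u]. /boavoguzago/ → boavoguzagu.

boavoguzagu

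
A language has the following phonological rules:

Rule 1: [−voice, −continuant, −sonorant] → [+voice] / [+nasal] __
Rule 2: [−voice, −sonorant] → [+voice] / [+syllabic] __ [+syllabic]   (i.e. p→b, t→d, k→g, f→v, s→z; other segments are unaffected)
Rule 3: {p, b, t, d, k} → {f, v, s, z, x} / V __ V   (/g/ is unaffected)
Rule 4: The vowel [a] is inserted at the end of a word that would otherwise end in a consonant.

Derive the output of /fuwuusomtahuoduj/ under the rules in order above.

fuwuuzomdahuozuja

Rule 1 (post-nasal voicing): /t/ is a voiceless stop immediately after the nasal /m/, so it voices to [d]. /fuwuusomtahuoduj/ → fuwuusomdahuoduj.
Rule 2 (intervocalic voicing): /s/ is a voiceless obstruent between vowels /u/ and /o/, so it voices to [z]. /fuwuusomdahuoduj/ → fuwuuzomdahuoduj.
Rule 3 (intervocalic spirantization): /d/ is a stop between vowels /o/ and /u/, so it spirantizes to the fricative [z]. /fuwuuzomdahuoduj/ → fuwuuzomdahuozuj.
Rule 4 (final a-epenthesis): the form ends in the consonant /j/, so [a] is inserted word-finally. /fuwuuzomdahuozuj/ → fuwuuzomdahuozuja.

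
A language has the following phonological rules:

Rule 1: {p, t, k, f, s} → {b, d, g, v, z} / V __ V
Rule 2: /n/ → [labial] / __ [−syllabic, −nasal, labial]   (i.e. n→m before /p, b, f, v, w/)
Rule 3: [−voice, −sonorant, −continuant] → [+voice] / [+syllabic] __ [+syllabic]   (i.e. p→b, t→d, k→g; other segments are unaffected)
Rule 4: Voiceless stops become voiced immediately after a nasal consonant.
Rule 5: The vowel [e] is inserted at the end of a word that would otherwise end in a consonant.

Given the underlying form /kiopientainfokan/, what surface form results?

Rule 1 (intervocalic voicing): /p/ is a voiceless obstruent between vowels /o/ and /i/, so it voices to [b]. /k/ is a voiceless obstruent between vowels /o/ and /a/, so it voices to [g]. /kiopientainfokan/ → kiobientainfogan.
Rule 2 (nasal place assimilation): /n/ precedes the labial consonant /f/, so it assimilates in place to [m]. /kiobientainfogan/ → kiobientaimfogan.
Rule 3 (intervocalic voicing): no segment meets the environment; /kiobientaimfogan/ is unchanged.
Rule 4 (post-nasal voicing): /t/ is a voiceless stop immediately after the nasal /n/, so it voices to [d]. /kiobientaimfogan/ → kiobiendaimfogan.
Rule 5 (final e-epenthesis): the form ends in the consonant /n/, so [e] is inserted word-finally. /kiobiendaimfogan/ → kiobiendaimfogane.

kiobiendaimfogane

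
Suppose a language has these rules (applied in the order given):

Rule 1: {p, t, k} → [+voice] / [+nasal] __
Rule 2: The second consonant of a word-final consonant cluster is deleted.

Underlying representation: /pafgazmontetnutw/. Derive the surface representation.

Rule 1 (post-nasal voicing): /t/ is a voiceless stop immediately after the nasal /n/, so it voices to [d]. /pafgazmontetnutw/ → pafgazmondetnutw.
Rule 2 (final cluster simplification): /w/ is the second consonant of a word-final cluster /tw/, so it deletes. /pafgazmondetnutw/ → pafgazmondetnut.

pafgazmondetnut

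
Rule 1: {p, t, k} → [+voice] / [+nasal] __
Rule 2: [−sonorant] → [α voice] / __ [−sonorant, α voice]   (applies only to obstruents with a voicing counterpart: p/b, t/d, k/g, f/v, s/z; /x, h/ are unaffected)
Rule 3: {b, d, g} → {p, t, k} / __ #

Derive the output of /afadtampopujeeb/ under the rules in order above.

Rule 1 (post-nasal voicing): /p/ is a voiceless stop immediately after the nasal /m/, so it voices to [b]. /afadtampopujeeb/ → afadtambopujeeb.
Rule 2 (regressive voicing assimilation): /d/ precedes the voiceless obstruent /t/, so it devoices to [t] by assimilation. /afadtambopujeeb/ → afattambopujeeb.
Rule 3 (final devoicing): /b/ is a voiced stop in word-final position, so it devoices to [p]. /afattambopujeeb/ → afattambopujeep.

afattambopujeep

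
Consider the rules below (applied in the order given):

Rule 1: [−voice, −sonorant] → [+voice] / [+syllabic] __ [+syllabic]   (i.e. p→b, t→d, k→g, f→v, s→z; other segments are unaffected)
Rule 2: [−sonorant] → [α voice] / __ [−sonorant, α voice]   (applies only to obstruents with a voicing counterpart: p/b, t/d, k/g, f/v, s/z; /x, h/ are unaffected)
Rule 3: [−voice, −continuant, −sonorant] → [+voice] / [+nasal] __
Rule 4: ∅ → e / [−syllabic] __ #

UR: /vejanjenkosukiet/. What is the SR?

vejanjengozugiete

Rule 1 (intervocalic voicing): /s/ is a voiceless obstruent between vowels /o/ and /u/, so it voices to [z]. /k/ is a voiceless obstruent between vowels /u/ and /i/, so it voices to [g]. /vejanjenkosukiet/ → vejanjenkozugiet.
Rule 2 (regressive voicing assimilation): no segment meets the environment; /vejanjenkozugiet/ is unchanged.
Rule 3 (post-nasal voicing): /k/ is a voiceless stop immediately after the nasal /n/, so it voices to [g]. /vejanjenkozugiet/ → vejanjengozugiet.
Rule 4 (final e-epenthesis): the form ends in the consonant /t/, so [e] is inserted word-finally. /vejanjengozugiet/ → vejanjengozugiete.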